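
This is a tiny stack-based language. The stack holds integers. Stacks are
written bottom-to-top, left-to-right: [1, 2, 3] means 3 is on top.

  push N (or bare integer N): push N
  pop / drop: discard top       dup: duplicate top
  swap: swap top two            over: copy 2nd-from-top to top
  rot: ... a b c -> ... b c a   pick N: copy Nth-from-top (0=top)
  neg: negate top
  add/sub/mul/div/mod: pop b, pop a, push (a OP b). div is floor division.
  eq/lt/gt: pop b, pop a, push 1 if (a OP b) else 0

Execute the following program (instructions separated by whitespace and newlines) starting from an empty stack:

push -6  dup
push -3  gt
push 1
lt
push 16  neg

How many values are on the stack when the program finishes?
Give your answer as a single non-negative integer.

After 'push -6': stack = [-6] (depth 1)
After 'dup': stack = [-6, -6] (depth 2)
After 'push -3': stack = [-6, -6, -3] (depth 3)
After 'gt': stack = [-6, 0] (depth 2)
After 'push 1': stack = [-6, 0, 1] (depth 3)
After 'lt': stack = [-6, 1] (depth 2)
After 'push 16': stack = [-6, 1, 16] (depth 3)
After 'neg': stack = [-6, 1, -16] (depth 3)

Answer: 3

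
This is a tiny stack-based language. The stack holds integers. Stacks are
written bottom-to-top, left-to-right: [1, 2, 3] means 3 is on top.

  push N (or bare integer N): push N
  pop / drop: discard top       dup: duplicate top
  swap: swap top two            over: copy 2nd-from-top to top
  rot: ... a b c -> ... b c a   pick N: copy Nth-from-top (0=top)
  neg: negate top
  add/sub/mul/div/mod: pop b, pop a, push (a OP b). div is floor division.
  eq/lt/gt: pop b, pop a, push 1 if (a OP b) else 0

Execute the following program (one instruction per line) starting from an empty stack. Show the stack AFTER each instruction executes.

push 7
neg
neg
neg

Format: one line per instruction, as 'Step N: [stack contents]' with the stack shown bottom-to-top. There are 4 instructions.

Step 1: [7]
Step 2: [-7]
Step 3: [7]
Step 4: [-7]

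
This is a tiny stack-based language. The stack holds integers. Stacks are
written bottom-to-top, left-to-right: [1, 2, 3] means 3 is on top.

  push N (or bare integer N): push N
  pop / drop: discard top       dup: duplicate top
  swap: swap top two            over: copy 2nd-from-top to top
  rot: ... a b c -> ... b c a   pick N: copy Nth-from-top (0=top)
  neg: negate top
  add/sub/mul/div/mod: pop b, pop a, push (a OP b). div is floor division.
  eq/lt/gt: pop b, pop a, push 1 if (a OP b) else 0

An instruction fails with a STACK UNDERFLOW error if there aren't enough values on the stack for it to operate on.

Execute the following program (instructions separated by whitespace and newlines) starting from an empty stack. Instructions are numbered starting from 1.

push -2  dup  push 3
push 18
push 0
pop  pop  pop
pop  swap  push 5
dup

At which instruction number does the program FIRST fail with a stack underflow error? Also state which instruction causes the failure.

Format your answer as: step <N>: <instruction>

Step 1 ('push -2'): stack = [-2], depth = 1
Step 2 ('dup'): stack = [-2, -2], depth = 2
Step 3 ('push 3'): stack = [-2, -2, 3], depth = 3
Step 4 ('push 18'): stack = [-2, -2, 3, 18], depth = 4
Step 5 ('push 0'): stack = [-2, -2, 3, 18, 0], depth = 5
Step 6 ('pop'): stack = [-2, -2, 3, 18], depth = 4
Step 7 ('pop'): stack = [-2, -2, 3], depth = 3
Step 8 ('pop'): stack = [-2, -2], depth = 2
Step 9 ('pop'): stack = [-2], depth = 1
Step 10 ('swap'): needs 2 value(s) but depth is 1 — STACK UNDERFLOW

Answer: step 10: swap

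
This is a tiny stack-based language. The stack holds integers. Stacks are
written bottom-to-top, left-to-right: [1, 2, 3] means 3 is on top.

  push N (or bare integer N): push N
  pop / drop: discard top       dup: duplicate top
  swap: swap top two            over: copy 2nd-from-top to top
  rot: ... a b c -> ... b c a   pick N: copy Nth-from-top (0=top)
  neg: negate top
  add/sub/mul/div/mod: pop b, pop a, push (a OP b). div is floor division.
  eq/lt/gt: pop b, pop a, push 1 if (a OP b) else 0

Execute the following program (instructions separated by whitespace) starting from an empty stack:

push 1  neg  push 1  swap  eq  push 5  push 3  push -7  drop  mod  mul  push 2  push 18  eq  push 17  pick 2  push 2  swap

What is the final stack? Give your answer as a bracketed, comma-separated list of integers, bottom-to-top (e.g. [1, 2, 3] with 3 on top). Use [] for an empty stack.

After 'push 1': [1]
After 'neg': [-1]
After 'push 1': [-1, 1]
After 'swap': [1, -1]
After 'eq': [0]
After 'push 5': [0, 5]
After 'push 3': [0, 5, 3]
After 'push -7': [0, 5, 3, -7]
After 'drop': [0, 5, 3]
After 'mod': [0, 2]
After 'mul': [0]
After 'push 2': [0, 2]
After 'push 18': [0, 2, 18]
After 'eq': [0, 0]
After 'push 17': [0, 0, 17]
After 'pick 2': [0, 0, 17, 0]
After 'push 2': [0, 0, 17, 0, 2]
After 'swap': [0, 0, 17, 2, 0]

Answer: [0, 0, 17, 2, 0]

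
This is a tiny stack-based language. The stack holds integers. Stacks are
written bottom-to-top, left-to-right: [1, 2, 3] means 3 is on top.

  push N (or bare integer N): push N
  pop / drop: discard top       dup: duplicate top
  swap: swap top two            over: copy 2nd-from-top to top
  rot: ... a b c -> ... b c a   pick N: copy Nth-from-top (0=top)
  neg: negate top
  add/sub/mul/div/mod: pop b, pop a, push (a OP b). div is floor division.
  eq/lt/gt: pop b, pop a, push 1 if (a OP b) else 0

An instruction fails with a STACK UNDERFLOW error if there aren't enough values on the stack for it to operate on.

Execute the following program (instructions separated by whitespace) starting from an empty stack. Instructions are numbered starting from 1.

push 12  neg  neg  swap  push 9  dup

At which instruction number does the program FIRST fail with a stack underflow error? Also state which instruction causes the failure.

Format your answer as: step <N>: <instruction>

Step 1 ('push 12'): stack = [12], depth = 1
Step 2 ('neg'): stack = [-12], depth = 1
Step 3 ('neg'): stack = [12], depth = 1
Step 4 ('swap'): needs 2 value(s) but depth is 1 — STACK UNDERFLOW

Answer: step 4: swap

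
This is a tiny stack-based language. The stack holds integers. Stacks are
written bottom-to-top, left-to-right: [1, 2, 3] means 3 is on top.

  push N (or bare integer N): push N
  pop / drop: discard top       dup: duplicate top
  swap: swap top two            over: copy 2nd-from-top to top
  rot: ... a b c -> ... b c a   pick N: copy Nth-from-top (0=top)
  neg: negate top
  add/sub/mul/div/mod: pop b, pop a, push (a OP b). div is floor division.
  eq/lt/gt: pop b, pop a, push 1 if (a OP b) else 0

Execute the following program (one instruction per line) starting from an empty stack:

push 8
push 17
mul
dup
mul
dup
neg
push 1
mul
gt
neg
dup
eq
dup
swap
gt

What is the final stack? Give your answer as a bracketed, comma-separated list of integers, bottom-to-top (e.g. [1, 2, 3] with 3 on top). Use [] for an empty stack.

After 'push 8': [8]
After 'push 17': [8, 17]
After 'mul': [136]
After 'dup': [136, 136]
After 'mul': [18496]
After 'dup': [18496, 18496]
After 'neg': [18496, -18496]
After 'push 1': [18496, -18496, 1]
After 'mul': [18496, -18496]
After 'gt': [1]
After 'neg': [-1]
After 'dup': [-1, -1]
After 'eq': [1]
After 'dup': [1, 1]
After 'swap': [1, 1]
After 'gt': [0]

Answer: [0]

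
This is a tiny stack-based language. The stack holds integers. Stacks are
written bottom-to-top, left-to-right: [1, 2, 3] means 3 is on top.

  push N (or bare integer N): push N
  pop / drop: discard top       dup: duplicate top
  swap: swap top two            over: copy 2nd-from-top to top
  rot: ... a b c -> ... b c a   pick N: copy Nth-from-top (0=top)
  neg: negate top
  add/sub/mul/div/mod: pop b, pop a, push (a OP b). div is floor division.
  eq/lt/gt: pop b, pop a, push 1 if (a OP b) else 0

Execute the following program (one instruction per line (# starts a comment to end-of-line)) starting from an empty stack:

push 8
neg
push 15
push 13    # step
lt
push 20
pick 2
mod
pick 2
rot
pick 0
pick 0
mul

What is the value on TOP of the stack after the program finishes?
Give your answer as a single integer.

After 'push 8': [8]
After 'neg': [-8]
After 'push 15': [-8, 15]
After 'push 13': [-8, 15, 13]
After 'lt': [-8, 0]
After 'push 20': [-8, 0, 20]
After 'pick 2': [-8, 0, 20, -8]
After 'mod': [-8, 0, -4]
After 'pick 2': [-8, 0, -4, -8]
After 'rot': [-8, -4, -8, 0]
After 'pick 0': [-8, -4, -8, 0, 0]
After 'pick 0': [-8, -4, -8, 0, 0, 0]
After 'mul': [-8, -4, -8, 0, 0]

Answer: 0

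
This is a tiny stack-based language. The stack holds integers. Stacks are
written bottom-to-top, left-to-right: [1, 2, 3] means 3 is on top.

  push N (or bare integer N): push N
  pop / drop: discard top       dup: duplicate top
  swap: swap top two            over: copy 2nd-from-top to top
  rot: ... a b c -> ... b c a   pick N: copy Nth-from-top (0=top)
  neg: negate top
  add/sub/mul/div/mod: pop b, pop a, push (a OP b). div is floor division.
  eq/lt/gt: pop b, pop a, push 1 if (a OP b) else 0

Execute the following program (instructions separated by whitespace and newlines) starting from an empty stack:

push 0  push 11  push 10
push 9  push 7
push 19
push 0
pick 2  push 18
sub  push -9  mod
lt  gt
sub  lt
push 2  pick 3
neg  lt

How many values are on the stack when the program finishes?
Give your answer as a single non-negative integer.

After 'push 0': stack = [0] (depth 1)
After 'push 11': stack = [0, 11] (depth 2)
After 'push 10': stack = [0, 11, 10] (depth 3)
After 'push 9': stack = [0, 11, 10, 9] (depth 4)
After 'push 7': stack = [0, 11, 10, 9, 7] (depth 5)
After 'push 19': stack = [0, 11, 10, 9, 7, 19] (depth 6)
After 'push 0': stack = [0, 11, 10, 9, 7, 19, 0] (depth 7)
After 'pick 2': stack = [0, 11, 10, 9, 7, 19, 0, 7] (depth 8)
After 'push 18': stack = [0, 11, 10, 9, 7, 19, 0, 7, 18] (depth 9)
After 'sub': stack = [0, 11, 10, 9, 7, 19, 0, -11] (depth 8)
After 'push -9': stack = [0, 11, 10, 9, 7, 19, 0, -11, -9] (depth 9)
After 'mod': stack = [0, 11, 10, 9, 7, 19, 0, -2] (depth 8)
After 'lt': stack = [0, 11, 10, 9, 7, 19, 0] (depth 7)
After 'gt': stack = [0, 11, 10, 9, 7, 1] (depth 6)
After 'sub': stack = [0, 11, 10, 9, 6] (depth 5)
After 'lt': stack = [0, 11, 10, 0] (depth 4)
After 'push 2': stack = [0, 11, 10, 0, 2] (depth 5)
After 'pick 3': stack = [0, 11, 10, 0, 2, 11] (depth 6)
After 'neg': stack = [0, 11, 10, 0, 2, -11] (depth 6)
After 'lt': stack = [0, 11, 10, 0, 0] (depth 5)

Answer: 5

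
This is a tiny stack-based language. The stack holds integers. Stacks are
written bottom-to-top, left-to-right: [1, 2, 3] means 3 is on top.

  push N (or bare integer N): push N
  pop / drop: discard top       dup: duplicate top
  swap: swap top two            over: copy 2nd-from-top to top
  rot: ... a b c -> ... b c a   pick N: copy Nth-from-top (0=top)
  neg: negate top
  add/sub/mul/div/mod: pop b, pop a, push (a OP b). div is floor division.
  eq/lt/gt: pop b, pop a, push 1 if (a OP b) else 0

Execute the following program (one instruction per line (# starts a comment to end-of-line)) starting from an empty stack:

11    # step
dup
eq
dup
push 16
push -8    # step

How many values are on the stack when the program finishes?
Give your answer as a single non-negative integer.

After 'push 11': stack = [11] (depth 1)
After 'dup': stack = [11, 11] (depth 2)
After 'eq': stack = [1] (depth 1)
After 'dup': stack = [1, 1] (depth 2)
After 'push 16': stack = [1, 1, 16] (depth 3)
After 'push -8': stack = [1, 1, 16, -8] (depth 4)

Answer: 4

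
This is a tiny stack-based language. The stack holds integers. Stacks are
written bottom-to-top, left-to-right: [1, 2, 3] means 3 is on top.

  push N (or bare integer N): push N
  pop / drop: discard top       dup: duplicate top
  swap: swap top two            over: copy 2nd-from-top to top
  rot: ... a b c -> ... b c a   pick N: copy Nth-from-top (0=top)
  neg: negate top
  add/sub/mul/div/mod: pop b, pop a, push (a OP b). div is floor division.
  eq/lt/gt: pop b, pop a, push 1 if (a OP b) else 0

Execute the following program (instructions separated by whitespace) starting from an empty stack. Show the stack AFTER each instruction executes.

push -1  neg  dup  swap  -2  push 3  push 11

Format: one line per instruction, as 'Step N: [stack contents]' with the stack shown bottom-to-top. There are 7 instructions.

Step 1: [-1]
Step 2: [1]
Step 3: [1, 1]
Step 4: [1, 1]
Step 5: [1, 1, -2]
Step 6: [1, 1, -2, 3]
Step 7: [1, 1, -2, 3, 11]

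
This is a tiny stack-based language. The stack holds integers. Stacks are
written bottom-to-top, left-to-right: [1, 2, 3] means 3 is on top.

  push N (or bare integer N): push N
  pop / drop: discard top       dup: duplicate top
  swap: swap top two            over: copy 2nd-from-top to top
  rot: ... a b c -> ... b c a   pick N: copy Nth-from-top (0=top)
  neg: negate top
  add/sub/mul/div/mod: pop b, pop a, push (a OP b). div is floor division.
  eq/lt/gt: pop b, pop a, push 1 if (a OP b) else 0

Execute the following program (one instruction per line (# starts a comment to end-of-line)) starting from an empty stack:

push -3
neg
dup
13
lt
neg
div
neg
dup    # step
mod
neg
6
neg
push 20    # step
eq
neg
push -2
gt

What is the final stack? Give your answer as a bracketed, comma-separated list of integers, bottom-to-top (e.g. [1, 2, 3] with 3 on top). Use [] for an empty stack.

After 'push -3': [-3]
After 'neg': [3]
After 'dup': [3, 3]
After 'push 13': [3, 3, 13]
After 'lt': [3, 1]
After 'neg': [3, -1]
After 'div': [-3]
After 'neg': [3]
After 'dup': [3, 3]
After 'mod': [0]
After 'neg': [0]
After 'push 6': [0, 6]
After 'neg': [0, -6]
After 'push 20': [0, -6, 20]
After 'eq': [0, 0]
After 'neg': [0, 0]
After 'push -2': [0, 0, -2]
After 'gt': [0, 1]

Answer: [0, 1]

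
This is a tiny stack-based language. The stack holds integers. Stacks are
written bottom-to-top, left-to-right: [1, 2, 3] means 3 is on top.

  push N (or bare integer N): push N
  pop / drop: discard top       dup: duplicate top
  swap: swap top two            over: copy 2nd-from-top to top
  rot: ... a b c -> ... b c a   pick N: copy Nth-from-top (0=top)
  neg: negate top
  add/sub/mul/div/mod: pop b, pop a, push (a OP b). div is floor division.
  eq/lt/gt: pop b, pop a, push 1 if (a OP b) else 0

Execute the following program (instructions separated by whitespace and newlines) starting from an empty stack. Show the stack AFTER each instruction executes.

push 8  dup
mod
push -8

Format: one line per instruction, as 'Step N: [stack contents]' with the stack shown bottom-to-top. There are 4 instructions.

Step 1: [8]
Step 2: [8, 8]
Step 3: [0]
Step 4: [0, -8]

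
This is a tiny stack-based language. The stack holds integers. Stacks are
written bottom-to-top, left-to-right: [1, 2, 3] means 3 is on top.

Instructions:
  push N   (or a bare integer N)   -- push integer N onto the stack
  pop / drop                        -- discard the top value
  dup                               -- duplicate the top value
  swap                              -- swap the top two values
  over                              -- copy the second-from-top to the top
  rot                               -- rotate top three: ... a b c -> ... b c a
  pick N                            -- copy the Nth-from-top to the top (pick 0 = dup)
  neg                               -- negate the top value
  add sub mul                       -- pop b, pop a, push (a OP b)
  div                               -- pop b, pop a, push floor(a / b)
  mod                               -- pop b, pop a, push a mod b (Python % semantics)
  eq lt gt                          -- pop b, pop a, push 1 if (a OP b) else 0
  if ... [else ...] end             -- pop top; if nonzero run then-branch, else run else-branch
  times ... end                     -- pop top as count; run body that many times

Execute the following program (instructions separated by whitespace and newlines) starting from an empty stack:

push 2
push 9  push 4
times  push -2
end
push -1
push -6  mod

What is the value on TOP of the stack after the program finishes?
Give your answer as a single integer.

Answer: -1

Derivation:
After 'push 2': [2]
After 'push 9': [2, 9]
After 'push 4': [2, 9, 4]
After 'times': [2, 9]
After 'push -2': [2, 9, -2]
After 'push -2': [2, 9, -2, -2]
After 'push -2': [2, 9, -2, -2, -2]
After 'push -2': [2, 9, -2, -2, -2, -2]
After 'push -1': [2, 9, -2, -2, -2, -2, -1]
After 'push -6': [2, 9, -2, -2, -2, -2, -1, -6]
After 'mod': [2, 9, -2, -2, -2, -2, -1]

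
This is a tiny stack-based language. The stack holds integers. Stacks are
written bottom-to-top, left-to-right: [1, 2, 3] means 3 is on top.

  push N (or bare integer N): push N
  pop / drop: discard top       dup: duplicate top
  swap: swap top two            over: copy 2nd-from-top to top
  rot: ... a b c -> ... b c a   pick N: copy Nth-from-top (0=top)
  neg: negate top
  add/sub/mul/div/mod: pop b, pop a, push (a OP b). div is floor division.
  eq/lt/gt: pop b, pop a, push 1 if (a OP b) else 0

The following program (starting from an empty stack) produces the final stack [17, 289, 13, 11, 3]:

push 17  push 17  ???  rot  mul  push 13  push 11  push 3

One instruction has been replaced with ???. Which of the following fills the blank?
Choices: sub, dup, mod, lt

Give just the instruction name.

Stack before ???: [17, 17]
Stack after ???:  [17, 17, 17]
Checking each choice:
  sub: stack underflow (need 3, have 1)
  dup: MATCH
  mod: stack underflow (need 3, have 1)
  lt: stack underflow (need 3, have 1)


Answer: dup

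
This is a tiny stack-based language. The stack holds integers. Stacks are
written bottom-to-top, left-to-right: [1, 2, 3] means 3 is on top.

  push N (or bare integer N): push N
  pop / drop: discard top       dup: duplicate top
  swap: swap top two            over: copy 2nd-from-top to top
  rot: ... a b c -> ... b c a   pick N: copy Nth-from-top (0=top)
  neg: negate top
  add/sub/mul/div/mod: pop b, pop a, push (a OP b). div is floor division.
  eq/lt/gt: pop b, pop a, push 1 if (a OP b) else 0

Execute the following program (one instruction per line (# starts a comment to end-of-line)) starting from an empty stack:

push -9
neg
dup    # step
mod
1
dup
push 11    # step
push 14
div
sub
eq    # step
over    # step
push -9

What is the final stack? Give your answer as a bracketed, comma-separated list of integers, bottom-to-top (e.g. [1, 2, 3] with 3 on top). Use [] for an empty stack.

After 'push -9': [-9]
After 'neg': [9]
After 'dup': [9, 9]
After 'mod': [0]
After 'push 1': [0, 1]
After 'dup': [0, 1, 1]
After 'push 11': [0, 1, 1, 11]
After 'push 14': [0, 1, 1, 11, 14]
After 'div': [0, 1, 1, 0]
After 'sub': [0, 1, 1]
After 'eq': [0, 1]
After 'over': [0, 1, 0]
After 'push -9': [0, 1, 0, -9]

Answer: [0, 1, 0, -9]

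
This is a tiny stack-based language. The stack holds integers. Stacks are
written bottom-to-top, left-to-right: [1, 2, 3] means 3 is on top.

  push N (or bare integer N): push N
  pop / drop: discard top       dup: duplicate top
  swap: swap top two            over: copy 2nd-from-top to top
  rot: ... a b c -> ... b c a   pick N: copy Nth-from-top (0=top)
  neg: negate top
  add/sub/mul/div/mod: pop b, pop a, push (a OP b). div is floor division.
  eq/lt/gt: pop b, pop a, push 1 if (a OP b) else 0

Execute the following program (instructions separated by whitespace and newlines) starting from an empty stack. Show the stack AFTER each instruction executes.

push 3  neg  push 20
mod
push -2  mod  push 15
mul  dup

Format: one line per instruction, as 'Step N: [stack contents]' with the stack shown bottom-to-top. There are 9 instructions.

Step 1: [3]
Step 2: [-3]
Step 3: [-3, 20]
Step 4: [17]
Step 5: [17, -2]
Step 6: [-1]
Step 7: [-1, 15]
Step 8: [-15]
Step 9: [-15, -15]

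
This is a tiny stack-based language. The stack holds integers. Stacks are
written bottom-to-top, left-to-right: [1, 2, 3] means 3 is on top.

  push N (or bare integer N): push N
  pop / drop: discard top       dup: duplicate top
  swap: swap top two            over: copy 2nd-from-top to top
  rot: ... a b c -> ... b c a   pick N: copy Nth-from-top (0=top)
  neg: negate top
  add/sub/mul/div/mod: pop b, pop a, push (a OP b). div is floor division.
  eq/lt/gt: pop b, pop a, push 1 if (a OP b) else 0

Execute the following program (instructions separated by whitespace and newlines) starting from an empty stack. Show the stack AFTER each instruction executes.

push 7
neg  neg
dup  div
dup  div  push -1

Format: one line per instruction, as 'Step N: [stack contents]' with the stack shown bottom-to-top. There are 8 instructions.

Step 1: [7]
Step 2: [-7]
Step 3: [7]
Step 4: [7, 7]
Step 5: [1]
Step 6: [1, 1]
Step 7: [1]
Step 8: [1, -1]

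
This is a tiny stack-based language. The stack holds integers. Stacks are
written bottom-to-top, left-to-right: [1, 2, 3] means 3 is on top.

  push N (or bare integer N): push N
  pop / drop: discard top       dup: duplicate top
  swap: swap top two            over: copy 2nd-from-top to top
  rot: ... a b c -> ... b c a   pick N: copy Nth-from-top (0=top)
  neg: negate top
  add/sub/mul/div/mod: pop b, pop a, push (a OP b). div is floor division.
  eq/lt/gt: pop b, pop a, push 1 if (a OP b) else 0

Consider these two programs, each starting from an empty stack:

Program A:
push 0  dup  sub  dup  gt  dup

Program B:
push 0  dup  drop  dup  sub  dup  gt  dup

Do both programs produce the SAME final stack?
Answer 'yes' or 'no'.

Program A trace:
  After 'push 0': [0]
  After 'dup': [0, 0]
  After 'sub': [0]
  After 'dup': [0, 0]
  After 'gt': [0]
  After 'dup': [0, 0]
Program A final stack: [0, 0]

Program B trace:
  After 'push 0': [0]
  After 'dup': [0, 0]
  After 'drop': [0]
  After 'dup': [0, 0]
  After 'sub': [0]
  After 'dup': [0, 0]
  After 'gt': [0]
  After 'dup': [0, 0]
Program B final stack: [0, 0]
Same: yes

Answer: yes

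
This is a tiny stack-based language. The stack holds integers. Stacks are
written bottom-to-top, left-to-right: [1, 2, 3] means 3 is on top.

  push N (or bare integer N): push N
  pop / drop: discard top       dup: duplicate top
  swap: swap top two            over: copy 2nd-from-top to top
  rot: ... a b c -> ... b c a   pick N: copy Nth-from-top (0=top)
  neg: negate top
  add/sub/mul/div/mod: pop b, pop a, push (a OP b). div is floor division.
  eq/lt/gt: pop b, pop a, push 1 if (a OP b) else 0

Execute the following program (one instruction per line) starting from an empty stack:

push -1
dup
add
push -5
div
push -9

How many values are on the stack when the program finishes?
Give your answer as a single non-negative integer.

Answer: 2

Derivation:
After 'push -1': stack = [-1] (depth 1)
After 'dup': stack = [-1, -1] (depth 2)
After 'add': stack = [-2] (depth 1)
After 'push -5': stack = [-2, -5] (depth 2)
After 'div': stack = [0] (depth 1)
After 'push -9': stack = [0, -9] (depth 2)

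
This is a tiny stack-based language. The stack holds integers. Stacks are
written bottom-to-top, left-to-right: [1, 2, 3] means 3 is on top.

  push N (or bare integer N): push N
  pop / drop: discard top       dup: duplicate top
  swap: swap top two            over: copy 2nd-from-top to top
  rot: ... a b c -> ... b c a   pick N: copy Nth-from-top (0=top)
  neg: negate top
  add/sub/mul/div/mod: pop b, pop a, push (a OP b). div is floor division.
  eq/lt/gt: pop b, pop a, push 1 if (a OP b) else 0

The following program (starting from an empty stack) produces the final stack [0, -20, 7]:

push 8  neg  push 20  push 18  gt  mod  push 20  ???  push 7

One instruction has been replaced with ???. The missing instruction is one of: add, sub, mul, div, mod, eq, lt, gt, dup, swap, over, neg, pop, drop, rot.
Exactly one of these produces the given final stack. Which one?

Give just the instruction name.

Answer: neg

Derivation:
Stack before ???: [0, 20]
Stack after ???:  [0, -20]
The instruction that transforms [0, 20] -> [0, -20] is: neg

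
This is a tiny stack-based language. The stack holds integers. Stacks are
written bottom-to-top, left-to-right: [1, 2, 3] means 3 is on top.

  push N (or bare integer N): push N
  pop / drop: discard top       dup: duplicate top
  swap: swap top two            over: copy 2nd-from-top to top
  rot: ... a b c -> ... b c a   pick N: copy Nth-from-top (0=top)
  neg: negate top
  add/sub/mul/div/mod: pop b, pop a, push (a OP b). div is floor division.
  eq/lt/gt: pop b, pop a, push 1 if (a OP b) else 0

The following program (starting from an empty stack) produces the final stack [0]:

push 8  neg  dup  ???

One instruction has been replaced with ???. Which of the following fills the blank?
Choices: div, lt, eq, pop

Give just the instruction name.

Answer: lt

Derivation:
Stack before ???: [-8, -8]
Stack after ???:  [0]
Checking each choice:
  div: produces [1]
  lt: MATCH
  eq: produces [1]
  pop: produces [-8]


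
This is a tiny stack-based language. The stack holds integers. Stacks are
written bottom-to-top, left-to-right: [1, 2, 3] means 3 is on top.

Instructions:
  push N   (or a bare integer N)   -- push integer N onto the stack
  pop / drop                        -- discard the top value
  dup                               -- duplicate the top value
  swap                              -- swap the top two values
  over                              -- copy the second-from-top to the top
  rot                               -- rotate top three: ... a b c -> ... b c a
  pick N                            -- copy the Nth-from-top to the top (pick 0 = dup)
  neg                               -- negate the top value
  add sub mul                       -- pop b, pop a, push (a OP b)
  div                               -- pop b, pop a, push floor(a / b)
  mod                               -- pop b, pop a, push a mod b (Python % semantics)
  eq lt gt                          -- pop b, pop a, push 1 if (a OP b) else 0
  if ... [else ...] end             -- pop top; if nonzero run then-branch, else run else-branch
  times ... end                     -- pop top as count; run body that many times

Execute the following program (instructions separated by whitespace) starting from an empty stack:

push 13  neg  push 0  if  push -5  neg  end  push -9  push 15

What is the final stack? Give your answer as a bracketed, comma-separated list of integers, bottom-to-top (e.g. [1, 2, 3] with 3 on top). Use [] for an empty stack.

After 'push 13': [13]
After 'neg': [-13]
After 'push 0': [-13, 0]
After 'if': [-13]
After 'push -9': [-13, -9]
After 'push 15': [-13, -9, 15]

Answer: [-13, -9, 15]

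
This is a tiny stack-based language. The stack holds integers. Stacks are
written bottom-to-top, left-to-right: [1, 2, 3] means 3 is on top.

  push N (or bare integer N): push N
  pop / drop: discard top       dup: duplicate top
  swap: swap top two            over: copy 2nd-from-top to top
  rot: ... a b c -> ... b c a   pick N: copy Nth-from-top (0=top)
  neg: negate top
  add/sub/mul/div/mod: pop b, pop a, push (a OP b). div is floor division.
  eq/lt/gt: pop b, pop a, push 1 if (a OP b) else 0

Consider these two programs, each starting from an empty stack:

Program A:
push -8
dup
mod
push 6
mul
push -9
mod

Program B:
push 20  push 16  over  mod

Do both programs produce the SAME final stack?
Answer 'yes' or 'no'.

Program A trace:
  After 'push -8': [-8]
  After 'dup': [-8, -8]
  After 'mod': [0]
  After 'push 6': [0, 6]
  After 'mul': [0]
  After 'push -9': [0, -9]
  After 'mod': [0]
Program A final stack: [0]

Program B trace:
  After 'push 20': [20]
  After 'push 16': [20, 16]
  After 'over': [20, 16, 20]
  After 'mod': [20, 16]
Program B final stack: [20, 16]
Same: no

Answer: no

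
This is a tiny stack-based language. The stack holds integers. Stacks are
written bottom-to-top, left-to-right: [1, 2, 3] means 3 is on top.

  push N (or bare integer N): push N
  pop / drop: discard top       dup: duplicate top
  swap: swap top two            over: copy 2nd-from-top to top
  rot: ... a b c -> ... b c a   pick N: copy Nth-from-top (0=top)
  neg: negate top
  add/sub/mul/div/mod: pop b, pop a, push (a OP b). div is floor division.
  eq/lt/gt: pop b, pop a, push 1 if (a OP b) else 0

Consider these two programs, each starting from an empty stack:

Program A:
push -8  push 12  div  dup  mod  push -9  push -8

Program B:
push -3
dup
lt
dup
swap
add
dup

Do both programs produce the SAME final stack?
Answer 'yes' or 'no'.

Program A trace:
  After 'push -8': [-8]
  After 'push 12': [-8, 12]
  After 'div': [-1]
  After 'dup': [-1, -1]
  After 'mod': [0]
  After 'push -9': [0, -9]
  After 'push -8': [0, -9, -8]
Program A final stack: [0, -9, -8]

Program B trace:
  After 'push -3': [-3]
  After 'dup': [-3, -3]
  After 'lt': [0]
  After 'dup': [0, 0]
  After 'swap': [0, 0]
  After 'add': [0]
  After 'dup': [0, 0]
Program B final stack: [0, 0]
Same: no

Answer: no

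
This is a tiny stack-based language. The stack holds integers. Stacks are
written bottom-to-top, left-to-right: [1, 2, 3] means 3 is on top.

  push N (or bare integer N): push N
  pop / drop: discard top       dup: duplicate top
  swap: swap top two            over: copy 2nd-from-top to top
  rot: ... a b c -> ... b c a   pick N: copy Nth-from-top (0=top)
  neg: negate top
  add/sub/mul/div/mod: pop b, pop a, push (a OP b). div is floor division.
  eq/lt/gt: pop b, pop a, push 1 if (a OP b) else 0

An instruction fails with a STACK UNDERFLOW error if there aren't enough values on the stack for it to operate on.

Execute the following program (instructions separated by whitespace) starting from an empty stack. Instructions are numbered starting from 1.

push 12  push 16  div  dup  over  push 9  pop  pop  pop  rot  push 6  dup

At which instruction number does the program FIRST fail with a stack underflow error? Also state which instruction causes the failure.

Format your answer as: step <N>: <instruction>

Answer: step 10: rot

Derivation:
Step 1 ('push 12'): stack = [12], depth = 1
Step 2 ('push 16'): stack = [12, 16], depth = 2
Step 3 ('div'): stack = [0], depth = 1
Step 4 ('dup'): stack = [0, 0], depth = 2
Step 5 ('over'): stack = [0, 0, 0], depth = 3
Step 6 ('push 9'): stack = [0, 0, 0, 9], depth = 4
Step 7 ('pop'): stack = [0, 0, 0], depth = 3
Step 8 ('pop'): stack = [0, 0], depth = 2
Step 9 ('pop'): stack = [0], depth = 1
Step 10 ('rot'): needs 3 value(s) but depth is 1 — STACK UNDERFLOW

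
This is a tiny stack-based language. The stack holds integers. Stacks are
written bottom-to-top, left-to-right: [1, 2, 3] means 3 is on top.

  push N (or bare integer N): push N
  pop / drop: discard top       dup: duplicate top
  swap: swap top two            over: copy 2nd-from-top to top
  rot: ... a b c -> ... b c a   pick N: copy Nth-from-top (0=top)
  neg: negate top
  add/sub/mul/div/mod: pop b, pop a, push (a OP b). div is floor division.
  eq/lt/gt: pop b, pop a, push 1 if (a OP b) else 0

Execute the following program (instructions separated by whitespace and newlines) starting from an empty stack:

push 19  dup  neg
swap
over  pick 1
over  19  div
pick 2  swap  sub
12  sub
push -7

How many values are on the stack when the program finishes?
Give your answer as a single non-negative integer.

After 'push 19': stack = [19] (depth 1)
After 'dup': stack = [19, 19] (depth 2)
After 'neg': stack = [19, -19] (depth 2)
After 'swap': stack = [-19, 19] (depth 2)
After 'over': stack = [-19, 19, -19] (depth 3)
After 'pick 1': stack = [-19, 19, -19, 19] (depth 4)
After 'over': stack = [-19, 19, -19, 19, -19] (depth 5)
After 'push 19': stack = [-19, 19, -19, 19, -19, 19] (depth 6)
After 'div': stack = [-19, 19, -19, 19, -1] (depth 5)
After 'pick 2': stack = [-19, 19, -19, 19, -1, -19] (depth 6)
After 'swap': stack = [-19, 19, -19, 19, -19, -1] (depth 6)
After 'sub': stack = [-19, 19, -19, 19, -18] (depth 5)
After 'push 12': stack = [-19, 19, -19, 19, -18, 12] (depth 6)
After 'sub': stack = [-19, 19, -19, 19, -30] (depth 5)
After 'push -7': stack = [-19, 19, -19, 19, -30, -7] (depth 6)

Answer: 6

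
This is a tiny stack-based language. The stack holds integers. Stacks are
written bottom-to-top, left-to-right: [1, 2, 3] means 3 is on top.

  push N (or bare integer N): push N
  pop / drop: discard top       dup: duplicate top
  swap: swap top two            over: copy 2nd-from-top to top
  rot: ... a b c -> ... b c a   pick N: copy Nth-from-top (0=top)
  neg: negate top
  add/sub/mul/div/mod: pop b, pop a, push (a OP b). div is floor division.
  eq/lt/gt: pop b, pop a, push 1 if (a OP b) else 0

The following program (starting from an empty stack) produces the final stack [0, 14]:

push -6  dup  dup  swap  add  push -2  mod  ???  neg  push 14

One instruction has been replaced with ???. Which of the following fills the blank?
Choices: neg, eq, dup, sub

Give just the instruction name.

Answer: eq

Derivation:
Stack before ???: [-6, 0]
Stack after ???:  [0]
Checking each choice:
  neg: produces [-6, 0, 14]
  eq: MATCH
  dup: produces [-6, 0, 0, 14]
  sub: produces [6, 14]


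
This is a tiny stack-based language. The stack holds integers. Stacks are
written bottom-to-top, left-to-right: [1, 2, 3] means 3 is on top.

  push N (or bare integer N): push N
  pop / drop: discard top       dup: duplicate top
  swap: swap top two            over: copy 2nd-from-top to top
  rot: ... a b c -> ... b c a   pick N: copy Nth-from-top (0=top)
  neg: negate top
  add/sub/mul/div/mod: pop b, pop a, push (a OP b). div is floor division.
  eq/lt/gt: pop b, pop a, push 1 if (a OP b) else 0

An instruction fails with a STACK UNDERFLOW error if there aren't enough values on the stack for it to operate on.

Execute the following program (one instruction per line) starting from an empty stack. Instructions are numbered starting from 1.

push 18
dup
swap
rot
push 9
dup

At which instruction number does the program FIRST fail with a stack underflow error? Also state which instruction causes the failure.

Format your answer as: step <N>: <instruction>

Step 1 ('push 18'): stack = [18], depth = 1
Step 2 ('dup'): stack = [18, 18], depth = 2
Step 3 ('swap'): stack = [18, 18], depth = 2
Step 4 ('rot'): needs 3 value(s) but depth is 2 — STACK UNDERFLOW

Answer: step 4: rot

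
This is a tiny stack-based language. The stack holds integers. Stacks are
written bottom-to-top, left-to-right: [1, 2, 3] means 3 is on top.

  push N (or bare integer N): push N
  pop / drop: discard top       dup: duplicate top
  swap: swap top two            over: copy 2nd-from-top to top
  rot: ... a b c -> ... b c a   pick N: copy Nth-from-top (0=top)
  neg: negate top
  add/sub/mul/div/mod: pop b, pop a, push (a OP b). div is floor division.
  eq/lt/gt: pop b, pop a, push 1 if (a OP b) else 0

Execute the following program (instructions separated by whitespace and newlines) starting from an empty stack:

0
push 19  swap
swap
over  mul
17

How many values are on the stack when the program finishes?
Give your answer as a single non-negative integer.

Answer: 3

Derivation:
After 'push 0': stack = [0] (depth 1)
After 'push 19': stack = [0, 19] (depth 2)
After 'swap': stack = [19, 0] (depth 2)
After 'swap': stack = [0, 19] (depth 2)
After 'over': stack = [0, 19, 0] (depth 3)
After 'mul': stack = [0, 0] (depth 2)
After 'push 17': stack = [0, 0, 17] (depth 3)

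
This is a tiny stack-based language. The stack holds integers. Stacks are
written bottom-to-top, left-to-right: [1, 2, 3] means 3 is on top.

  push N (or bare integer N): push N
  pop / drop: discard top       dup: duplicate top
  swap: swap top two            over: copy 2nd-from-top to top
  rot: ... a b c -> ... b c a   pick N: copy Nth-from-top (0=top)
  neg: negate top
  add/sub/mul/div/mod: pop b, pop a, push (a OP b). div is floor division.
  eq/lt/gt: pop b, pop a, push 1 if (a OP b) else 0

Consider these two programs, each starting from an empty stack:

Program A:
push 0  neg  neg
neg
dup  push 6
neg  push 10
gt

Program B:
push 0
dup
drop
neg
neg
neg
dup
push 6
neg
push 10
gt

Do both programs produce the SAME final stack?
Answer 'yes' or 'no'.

Program A trace:
  After 'push 0': [0]
  After 'neg': [0]
  After 'neg': [0]
  After 'neg': [0]
  After 'dup': [0, 0]
  After 'push 6': [0, 0, 6]
  After 'neg': [0, 0, -6]
  After 'push 10': [0, 0, -6, 10]
  After 'gt': [0, 0, 0]
Program A final stack: [0, 0, 0]

Program B trace:
  After 'push 0': [0]
  After 'dup': [0, 0]
  After 'drop': [0]
  After 'neg': [0]
  After 'neg': [0]
  After 'neg': [0]
  After 'dup': [0, 0]
  After 'push 6': [0, 0, 6]
  After 'neg': [0, 0, -6]
  After 'push 10': [0, 0, -6, 10]
  After 'gt': [0, 0, 0]
Program B final stack: [0, 0, 0]
Same: yes

Answer: yes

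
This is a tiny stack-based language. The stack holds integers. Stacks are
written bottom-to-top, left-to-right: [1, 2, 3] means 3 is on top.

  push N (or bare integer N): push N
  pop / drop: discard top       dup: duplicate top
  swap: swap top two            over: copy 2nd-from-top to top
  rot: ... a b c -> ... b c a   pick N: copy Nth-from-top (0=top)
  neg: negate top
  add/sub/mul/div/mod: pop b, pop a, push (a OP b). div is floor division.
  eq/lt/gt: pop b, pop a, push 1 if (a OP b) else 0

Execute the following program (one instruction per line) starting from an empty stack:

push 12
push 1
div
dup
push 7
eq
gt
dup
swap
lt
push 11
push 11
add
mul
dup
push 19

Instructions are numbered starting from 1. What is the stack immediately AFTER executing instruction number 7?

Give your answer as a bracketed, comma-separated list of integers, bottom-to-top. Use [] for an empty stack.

Answer: [1]

Derivation:
Step 1 ('push 12'): [12]
Step 2 ('push 1'): [12, 1]
Step 3 ('div'): [12]
Step 4 ('dup'): [12, 12]
Step 5 ('push 7'): [12, 12, 7]
Step 6 ('eq'): [12, 0]
Step 7 ('gt'): [1]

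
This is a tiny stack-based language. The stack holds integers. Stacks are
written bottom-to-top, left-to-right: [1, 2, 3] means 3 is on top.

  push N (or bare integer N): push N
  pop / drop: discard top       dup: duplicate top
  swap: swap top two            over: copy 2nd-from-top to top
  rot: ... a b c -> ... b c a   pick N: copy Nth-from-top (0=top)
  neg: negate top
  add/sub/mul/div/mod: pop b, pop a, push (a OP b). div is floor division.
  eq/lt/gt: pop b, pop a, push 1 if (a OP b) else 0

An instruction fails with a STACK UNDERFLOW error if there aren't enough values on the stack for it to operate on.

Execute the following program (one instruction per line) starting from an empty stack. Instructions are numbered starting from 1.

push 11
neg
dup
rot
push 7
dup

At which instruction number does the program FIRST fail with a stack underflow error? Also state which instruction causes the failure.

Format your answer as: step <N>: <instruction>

Step 1 ('push 11'): stack = [11], depth = 1
Step 2 ('neg'): stack = [-11], depth = 1
Step 3 ('dup'): stack = [-11, -11], depth = 2
Step 4 ('rot'): needs 3 value(s) but depth is 2 — STACK UNDERFLOW

Answer: step 4: rot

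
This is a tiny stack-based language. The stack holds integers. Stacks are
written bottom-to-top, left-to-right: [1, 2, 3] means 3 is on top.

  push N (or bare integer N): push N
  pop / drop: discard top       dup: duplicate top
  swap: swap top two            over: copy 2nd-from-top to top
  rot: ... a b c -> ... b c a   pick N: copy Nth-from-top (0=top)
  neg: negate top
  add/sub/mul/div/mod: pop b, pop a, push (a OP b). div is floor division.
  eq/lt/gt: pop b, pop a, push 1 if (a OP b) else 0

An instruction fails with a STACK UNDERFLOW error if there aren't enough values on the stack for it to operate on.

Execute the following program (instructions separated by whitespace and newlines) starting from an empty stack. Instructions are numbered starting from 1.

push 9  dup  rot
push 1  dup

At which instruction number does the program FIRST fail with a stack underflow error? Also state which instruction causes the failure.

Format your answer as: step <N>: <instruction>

Step 1 ('push 9'): stack = [9], depth = 1
Step 2 ('dup'): stack = [9, 9], depth = 2
Step 3 ('rot'): needs 3 value(s) but depth is 2 — STACK UNDERFLOW

Answer: step 3: rot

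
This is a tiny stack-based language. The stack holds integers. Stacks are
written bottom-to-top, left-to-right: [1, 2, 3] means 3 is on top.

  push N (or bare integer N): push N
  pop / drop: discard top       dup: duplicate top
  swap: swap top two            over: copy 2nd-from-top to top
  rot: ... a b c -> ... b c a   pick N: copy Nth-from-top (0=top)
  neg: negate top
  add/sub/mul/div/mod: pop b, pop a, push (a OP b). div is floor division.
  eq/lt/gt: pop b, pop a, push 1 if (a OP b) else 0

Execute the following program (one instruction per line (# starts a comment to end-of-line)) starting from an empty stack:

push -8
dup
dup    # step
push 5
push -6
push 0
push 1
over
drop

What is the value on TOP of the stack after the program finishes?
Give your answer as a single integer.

After 'push -8': [-8]
After 'dup': [-8, -8]
After 'dup': [-8, -8, -8]
After 'push 5': [-8, -8, -8, 5]
After 'push -6': [-8, -8, -8, 5, -6]
After 'push 0': [-8, -8, -8, 5, -6, 0]
After 'push 1': [-8, -8, -8, 5, -6, 0, 1]
After 'over': [-8, -8, -8, 5, -6, 0, 1, 0]
After 'drop': [-8, -8, -8, 5, -6, 0, 1]

Answer: 1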